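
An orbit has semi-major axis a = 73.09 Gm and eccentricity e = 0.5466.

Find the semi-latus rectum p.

Convert to SI: a = 73.09 Gm = 7.309e+10 m.
p = a (1 − e²).
p = 7.309e+10 · (1 − (0.5466)²) = 7.309e+10 · 0.701228 ≈ 5.125e+10 m = 51.25 Gm.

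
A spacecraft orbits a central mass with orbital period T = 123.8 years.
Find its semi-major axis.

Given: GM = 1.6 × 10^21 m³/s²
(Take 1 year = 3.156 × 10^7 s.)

Convert to SI: T = 123.8 years = 3.90713e+09 s.
Invert Kepler's third law: a = (GM · T² / (4π²))^(1/3).
Substituting T = 3.90713e+09 s and GM = 1.6e+21 m³/s²:
a = (1.6e+21 · (3.90713e+09)² / (4π²))^(1/3) m
a ≈ 8.521e+12 m = 8.521 × 10^12 m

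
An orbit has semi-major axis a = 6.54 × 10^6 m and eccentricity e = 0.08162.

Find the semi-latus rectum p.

p = a (1 − e²).
p = 6.54e+06 · (1 − (0.08162)²) = 6.54e+06 · 0.993338 ≈ 6.496e+06 m = 6.496 × 10^6 m.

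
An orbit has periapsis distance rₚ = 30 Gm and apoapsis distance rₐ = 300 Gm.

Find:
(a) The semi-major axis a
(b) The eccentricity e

Convert to SI: rₚ = 30 Gm = 3e+10 m; rₐ = 300 Gm = 3e+11 m.
(a) a = (rₚ + rₐ) / 2 = (3e+10 + 3e+11) / 2 ≈ 1.65e+11 m = 165 Gm.
(b) e = (rₐ − rₚ) / (rₐ + rₚ) = (3e+11 − 3e+10) / (3e+11 + 3e+10) ≈ 0.8182.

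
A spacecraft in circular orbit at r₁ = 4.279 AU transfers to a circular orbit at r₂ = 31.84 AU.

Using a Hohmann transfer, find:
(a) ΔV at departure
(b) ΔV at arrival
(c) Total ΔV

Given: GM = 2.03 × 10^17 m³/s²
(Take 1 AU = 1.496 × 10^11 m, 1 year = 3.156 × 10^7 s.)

Convert to SI: r₁ = 4.279 AU = 6.40138e+11 m; r₂ = 31.84 AU = 4.76326e+12 m.
Transfer semi-major axis: a_t = (r₁ + r₂)/2 = (6.40138e+11 + 4.76326e+12)/2 = 2.7017e+12 m.
Circular speeds: v₁ = √(GM/r₁) = 563.133 m/s, v₂ = √(GM/r₂) = 206.441 m/s.
Transfer speeds (vis-viva v² = GM(2/r − 1/a_t)): v₁ᵗ = 747.73 m/s, v₂ᵗ = 100.488 m/s.
(a) ΔV₁ = |v₁ᵗ − v₁| ≈ 184.6 m/s = 0.03894 AU/year.
(b) ΔV₂ = |v₂ − v₂ᵗ| ≈ 106 m/s = 0.02235 AU/year.
(c) ΔV_total = ΔV₁ + ΔV₂ ≈ 290.5 m/s = 0.0613 AU/year.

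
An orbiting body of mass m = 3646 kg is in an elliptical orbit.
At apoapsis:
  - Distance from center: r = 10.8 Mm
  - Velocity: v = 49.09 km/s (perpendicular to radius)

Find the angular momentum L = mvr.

Convert to SI: r = 10.8 Mm = 1.08e+07 m; v = 49.09 km/s = 49090 m/s.
Since v is perpendicular to r, L = m · v · r.
L = 3646 · 49090 · 1.08e+07 kg·m²/s ≈ 1.933e+15 kg·m²/s.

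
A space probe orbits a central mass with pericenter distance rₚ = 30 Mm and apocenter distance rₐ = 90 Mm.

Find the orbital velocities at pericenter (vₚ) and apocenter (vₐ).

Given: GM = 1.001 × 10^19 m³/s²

Convert to SI: rₚ = 30 Mm = 3e+07 m; rₐ = 90 Mm = 9e+07 m.
Use the vis-viva equation v² = GM(2/r − 1/a) with a = (rₚ + rₐ)/2 = (3e+07 + 9e+07)/2 = 6e+07 m.
vₚ = √(GM · (2/rₚ − 1/a)) = √(1.001e+19 · (2/3e+07 − 1/6e+07)) m/s ≈ 7.075e+05 m/s = 707.5 km/s.
vₐ = √(GM · (2/rₐ − 1/a)) = √(1.001e+19 · (2/9e+07 − 1/6e+07)) m/s ≈ 2.358e+05 m/s = 235.8 km/s.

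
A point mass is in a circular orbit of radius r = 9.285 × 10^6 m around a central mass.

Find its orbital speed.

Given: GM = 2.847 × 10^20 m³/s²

For a circular orbit, gravity supplies the centripetal force, so v = √(GM / r).
v = √(2.847e+20 / 9.285e+06) m/s ≈ 5.537e+06 m/s = 5537 km/s.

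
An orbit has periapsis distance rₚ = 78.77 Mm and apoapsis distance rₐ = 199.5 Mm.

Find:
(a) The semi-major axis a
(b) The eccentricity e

Convert to SI: rₚ = 78.77 Mm = 7.877e+07 m; rₐ = 199.5 Mm = 1.995e+08 m.
(a) a = (rₚ + rₐ) / 2 = (7.877e+07 + 1.995e+08) / 2 ≈ 1.391e+08 m = 139.1 Mm.
(b) e = (rₐ − rₚ) / (rₐ + rₚ) = (1.995e+08 − 7.877e+07) / (1.995e+08 + 7.877e+07) ≈ 0.4339.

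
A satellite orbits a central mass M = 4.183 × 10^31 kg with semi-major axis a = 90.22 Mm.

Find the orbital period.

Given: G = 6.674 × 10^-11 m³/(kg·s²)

Convert to SI: a = 90.22 Mm = 9.022e+07 m.
GM = G · M = 6.674e-11 · 4.183e+31 = 2.79173e+21 m³/s².
Kepler's third law: T = 2π √(a³ / GM).
Substituting a = 9.022e+07 m and GM = 2.79173e+21 m³/s²:
T = 2π √((9.022e+07)³ / 2.79173e+21) s
T ≈ 101.9 s = 1.698 minutes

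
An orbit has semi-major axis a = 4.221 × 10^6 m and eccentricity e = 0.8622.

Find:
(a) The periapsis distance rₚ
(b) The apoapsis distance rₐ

(a) rₚ = a(1 − e) = 4.221e+06 · (1 − 0.8622) = 4.221e+06 · 0.1378 ≈ 5.817e+05 m = 5.817 × 10^5 m.
(b) rₐ = a(1 + e) = 4.221e+06 · (1 + 0.8622) = 4.221e+06 · 1.8622 ≈ 7.86e+06 m = 7.86 × 10^6 m.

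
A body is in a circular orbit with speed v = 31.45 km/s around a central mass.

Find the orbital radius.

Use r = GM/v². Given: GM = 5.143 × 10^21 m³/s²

Convert to SI: v = 31.45 km/s = 31450 m/s.
For a circular orbit, v² = GM / r, so r = GM / v².
r = 5.143e+21 / (31450)² m ≈ 5.2e+12 m = 5.2 × 10^12 m.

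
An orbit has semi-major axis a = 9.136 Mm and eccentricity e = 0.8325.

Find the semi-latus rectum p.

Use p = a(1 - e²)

Convert to SI: a = 9.136 Mm = 9.136e+06 m.
p = a (1 − e²).
p = 9.136e+06 · (1 − (0.8325)²) = 9.136e+06 · 0.306944 ≈ 2.804e+06 m = 2.804 Mm.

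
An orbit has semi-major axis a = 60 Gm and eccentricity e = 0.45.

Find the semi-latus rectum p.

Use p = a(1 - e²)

Convert to SI: a = 60 Gm = 6e+10 m.
p = a (1 − e²).
p = 6e+10 · (1 − (0.45)²) = 6e+10 · 0.7975 ≈ 4.785e+10 m = 47.85 Gm.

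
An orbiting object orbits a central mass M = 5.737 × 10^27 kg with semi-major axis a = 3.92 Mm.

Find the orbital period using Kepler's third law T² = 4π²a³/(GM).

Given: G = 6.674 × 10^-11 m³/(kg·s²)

Convert to SI: a = 3.92 Mm = 3.92e+06 m.
GM = G · M = 6.674e-11 · 5.737e+27 = 3.82887e+17 m³/s².
Kepler's third law: T = 2π √(a³ / GM).
Substituting a = 3.92e+06 m and GM = 3.82887e+17 m³/s²:
T = 2π √((3.92e+06)³ / 3.82887e+17) s
T ≈ 78.81 s = 1.313 minutes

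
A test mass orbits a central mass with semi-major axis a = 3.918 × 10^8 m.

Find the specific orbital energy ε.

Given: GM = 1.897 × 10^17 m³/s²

ε = −GM / (2a).
ε = −1.897e+17 / (2 · 3.918e+08) J/kg ≈ -2.421e+08 J/kg = -242.1 MJ/kg.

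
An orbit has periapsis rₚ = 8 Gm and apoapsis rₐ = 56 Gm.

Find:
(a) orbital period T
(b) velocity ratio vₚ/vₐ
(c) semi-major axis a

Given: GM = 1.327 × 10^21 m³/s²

Convert to SI: rₚ = 8 Gm = 8e+09 m; rₐ = 56 Gm = 5.6e+10 m.
(a) With a = (rₚ + rₐ)/2 = 3.2e+10 m, T = 2π √(a³/GM) = 2π √((3.2e+10)³/1.327e+21) s ≈ 9.873e+05 s
(b) Conservation of angular momentum (rₚvₚ = rₐvₐ) gives vₚ/vₐ = rₐ/rₚ = 5.6e+10/8e+09 ≈ 7
(c) a = (rₚ + rₐ)/2 = (8e+09 + 5.6e+10)/2 ≈ 3.2e+10 m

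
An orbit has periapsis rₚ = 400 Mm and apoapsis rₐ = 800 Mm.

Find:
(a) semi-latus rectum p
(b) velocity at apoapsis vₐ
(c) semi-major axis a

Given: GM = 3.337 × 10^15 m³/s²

Convert to SI: rₚ = 400 Mm = 4e+08 m; rₐ = 800 Mm = 8e+08 m.
(a) From a = (rₚ + rₐ)/2 = 6e+08 m and e = (rₐ − rₚ)/(rₐ + rₚ) = 0.333333, p = a(1 − e²) = 6e+08 · (1 − (0.333333)²) ≈ 5.333e+08 m
(b) With a = (rₚ + rₐ)/2 = 6e+08 m, vₐ = √(GM (2/rₐ − 1/a)) = √(3.337e+15 · (2/8e+08 − 1/6e+08)) m/s ≈ 1668 m/s
(c) a = (rₚ + rₐ)/2 = (4e+08 + 8e+08)/2 ≈ 6e+08 m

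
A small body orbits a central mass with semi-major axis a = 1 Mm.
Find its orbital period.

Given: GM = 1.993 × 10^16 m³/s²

Convert to SI: a = 1 Mm = 1e+06 m.
Kepler's third law: T = 2π √(a³ / GM).
Substituting a = 1e+06 m and GM = 1.993e+16 m³/s²:
T = 2π √((1e+06)³ / 1.993e+16) s
T ≈ 44.51 s = 44.51 seconds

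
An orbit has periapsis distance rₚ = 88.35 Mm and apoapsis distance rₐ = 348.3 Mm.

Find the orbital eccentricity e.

Convert to SI: rₚ = 88.35 Mm = 8.835e+07 m; rₐ = 348.3 Mm = 3.483e+08 m.
e = (rₐ − rₚ) / (rₐ + rₚ).
e = (3.483e+08 − 8.835e+07) / (3.483e+08 + 8.835e+07) = 2.5995e+08 / 4.3665e+08 ≈ 0.5953.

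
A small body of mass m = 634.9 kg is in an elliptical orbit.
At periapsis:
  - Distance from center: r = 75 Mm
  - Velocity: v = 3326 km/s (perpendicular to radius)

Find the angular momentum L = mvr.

Convert to SI: r = 75 Mm = 7.5e+07 m; v = 3326 km/s = 3.326e+06 m/s.
Since v is perpendicular to r, L = m · v · r.
L = 634.9 · 3.326e+06 · 7.5e+07 kg·m²/s ≈ 1.584e+17 kg·m²/s.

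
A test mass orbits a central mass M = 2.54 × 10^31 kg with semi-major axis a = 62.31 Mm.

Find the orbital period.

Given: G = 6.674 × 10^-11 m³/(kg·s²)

Convert to SI: a = 62.31 Mm = 6.231e+07 m.
GM = G · M = 6.674e-11 · 2.54e+31 = 1.6952e+21 m³/s².
Kepler's third law: T = 2π √(a³ / GM).
Substituting a = 6.231e+07 m and GM = 1.6952e+21 m³/s²:
T = 2π √((6.231e+07)³ / 1.6952e+21) s
T ≈ 75.06 s = 1.251 minutes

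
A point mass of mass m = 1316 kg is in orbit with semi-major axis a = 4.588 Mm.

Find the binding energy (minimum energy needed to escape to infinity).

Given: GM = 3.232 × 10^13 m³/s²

Convert to SI: a = 4.588 Mm = 4.588e+06 m.
Total orbital energy is E = −GMm/(2a); binding energy is E_bind = −E = GMm/(2a).
E_bind = 3.232e+13 · 1316 / (2 · 4.588e+06) J ≈ 4.635e+09 J = 4.635 GJ.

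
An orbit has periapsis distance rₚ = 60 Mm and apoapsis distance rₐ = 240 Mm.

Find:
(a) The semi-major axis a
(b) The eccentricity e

Convert to SI: rₚ = 60 Mm = 6e+07 m; rₐ = 240 Mm = 2.4e+08 m.
(a) a = (rₚ + rₐ) / 2 = (6e+07 + 2.4e+08) / 2 ≈ 1.5e+08 m = 150 Mm.
(b) e = (rₐ − rₚ) / (rₐ + rₚ) = (2.4e+08 − 6e+07) / (2.4e+08 + 6e+07) ≈ 0.6.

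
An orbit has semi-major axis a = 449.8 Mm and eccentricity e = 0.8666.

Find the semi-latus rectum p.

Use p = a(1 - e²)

Convert to SI: a = 449.8 Mm = 4.498e+08 m.
p = a (1 − e²).
p = 4.498e+08 · (1 − (0.8666)²) = 4.498e+08 · 0.249004 ≈ 1.12e+08 m = 112 Mm.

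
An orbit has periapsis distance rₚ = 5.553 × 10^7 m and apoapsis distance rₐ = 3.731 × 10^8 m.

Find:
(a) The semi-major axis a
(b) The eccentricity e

(a) a = (rₚ + rₐ) / 2 = (5.553e+07 + 3.731e+08) / 2 ≈ 2.143e+08 m = 2.143 × 10^8 m.
(b) e = (rₐ − rₚ) / (rₐ + rₚ) = (3.731e+08 − 5.553e+07) / (3.731e+08 + 5.553e+07) ≈ 0.7409.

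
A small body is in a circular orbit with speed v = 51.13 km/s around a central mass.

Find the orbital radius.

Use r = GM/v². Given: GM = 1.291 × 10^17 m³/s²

Convert to SI: v = 51.13 km/s = 51130 m/s.
For a circular orbit, v² = GM / r, so r = GM / v².
r = 1.291e+17 / (51130)² m ≈ 4.938e+07 m = 4.938 × 10^7 m.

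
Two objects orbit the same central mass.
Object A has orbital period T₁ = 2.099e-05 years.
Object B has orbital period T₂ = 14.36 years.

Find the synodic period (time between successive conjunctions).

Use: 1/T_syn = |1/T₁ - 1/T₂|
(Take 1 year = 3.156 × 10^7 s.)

Convert to SI: T₁ = 2.099e-05 years = 662.444 s; T₂ = 14.36 years = 4.53202e+08 s.
T_syn = |T₁ · T₂ / (T₁ − T₂)|.
T_syn = |662.444 · 4.53202e+08 / (662.444 − 4.53202e+08)| s ≈ 662.4 s = 2.099e-05 years.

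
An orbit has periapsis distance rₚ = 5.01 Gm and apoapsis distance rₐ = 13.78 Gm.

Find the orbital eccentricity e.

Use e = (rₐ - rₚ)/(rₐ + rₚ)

Convert to SI: rₚ = 5.01 Gm = 5.01e+09 m; rₐ = 13.78 Gm = 1.378e+10 m.
e = (rₐ − rₚ) / (rₐ + rₚ).
e = (1.378e+10 − 5.01e+09) / (1.378e+10 + 5.01e+09) = 8.77e+09 / 1.879e+10 ≈ 0.4667.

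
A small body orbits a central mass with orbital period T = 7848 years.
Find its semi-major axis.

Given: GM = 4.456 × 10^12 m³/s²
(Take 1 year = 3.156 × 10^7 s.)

Convert to SI: T = 7848 years = 2.47683e+11 s.
Invert Kepler's third law: a = (GM · T² / (4π²))^(1/3).
Substituting T = 2.47683e+11 s and GM = 4.456e+12 m³/s²:
a = (4.456e+12 · (2.47683e+11)² / (4π²))^(1/3) m
a ≈ 1.906e+11 m = 1.906 × 10^11 m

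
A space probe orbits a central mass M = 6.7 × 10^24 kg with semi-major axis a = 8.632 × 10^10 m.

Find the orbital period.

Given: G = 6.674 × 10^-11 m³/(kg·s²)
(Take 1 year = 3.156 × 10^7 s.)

GM = G · M = 6.674e-11 · 6.7e+24 = 4.47158e+14 m³/s².
Kepler's third law: T = 2π √(a³ / GM).
Substituting a = 8.632e+10 m and GM = 4.47158e+14 m³/s²:
T = 2π √((8.632e+10)³ / 4.47158e+14) s
T ≈ 7.536e+09 s = 238.8 years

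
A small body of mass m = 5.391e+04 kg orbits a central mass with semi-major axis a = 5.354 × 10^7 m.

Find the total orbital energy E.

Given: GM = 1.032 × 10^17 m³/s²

E = −GMm / (2a).
E = −1.032e+17 · 5.391e+04 / (2 · 5.354e+07) J ≈ -5.196e+13 J = -51.96 TJ.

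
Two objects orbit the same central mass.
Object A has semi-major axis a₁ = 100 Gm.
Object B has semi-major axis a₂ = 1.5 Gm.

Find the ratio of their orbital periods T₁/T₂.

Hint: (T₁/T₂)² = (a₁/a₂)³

Convert to SI: a₁ = 100 Gm = 1e+11 m; a₂ = 1.5 Gm = 1.5e+09 m.
From Kepler's third law, (T₁/T₂)² = (a₁/a₂)³, so T₁/T₂ = (a₁/a₂)^(3/2).
a₁/a₂ = 1e+11 / 1.5e+09 = 66.6667.
T₁/T₂ = (66.6667)^(3/2) ≈ 544.3.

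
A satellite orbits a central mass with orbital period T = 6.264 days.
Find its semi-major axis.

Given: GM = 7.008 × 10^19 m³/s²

Convert to SI: T = 6.264 days = 541210 s.
Invert Kepler's third law: a = (GM · T² / (4π²))^(1/3).
Substituting T = 541210 s and GM = 7.008e+19 m³/s²:
a = (7.008e+19 · (541210)² / (4π²))^(1/3) m
a ≈ 8.041e+09 m = 8.041 × 10^9 m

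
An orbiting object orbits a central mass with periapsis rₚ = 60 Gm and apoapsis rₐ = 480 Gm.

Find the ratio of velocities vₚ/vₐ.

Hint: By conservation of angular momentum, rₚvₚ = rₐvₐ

Convert to SI: rₚ = 60 Gm = 6e+10 m; rₐ = 480 Gm = 4.8e+11 m.
Conservation of angular momentum gives rₚvₚ = rₐvₐ, so vₚ/vₐ = rₐ/rₚ.
vₚ/vₐ = 4.8e+11 / 6e+10 ≈ 8.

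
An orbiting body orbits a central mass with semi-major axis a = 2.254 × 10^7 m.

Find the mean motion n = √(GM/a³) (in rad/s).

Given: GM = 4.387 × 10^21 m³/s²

n = √(GM / a³).
n = √(4.387e+21 / (2.254e+07)³) rad/s ≈ 0.6189 rad/s.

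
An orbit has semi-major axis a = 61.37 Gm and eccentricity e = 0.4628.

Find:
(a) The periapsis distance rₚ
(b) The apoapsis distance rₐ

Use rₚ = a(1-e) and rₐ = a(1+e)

Convert to SI: a = 61.37 Gm = 6.137e+10 m.
(a) rₚ = a(1 − e) = 6.137e+10 · (1 − 0.4628) = 6.137e+10 · 0.5372 ≈ 3.297e+10 m = 32.97 Gm.
(b) rₐ = a(1 + e) = 6.137e+10 · (1 + 0.4628) = 6.137e+10 · 1.4628 ≈ 8.977e+10 m = 89.77 Gm.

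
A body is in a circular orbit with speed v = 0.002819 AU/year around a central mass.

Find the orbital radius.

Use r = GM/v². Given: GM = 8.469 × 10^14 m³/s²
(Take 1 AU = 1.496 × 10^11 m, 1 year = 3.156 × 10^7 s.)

Convert to SI: v = 0.002819 AU/year = 13.3626 m/s.
For a circular orbit, v² = GM / r, so r = GM / v².
r = 8.469e+14 / (13.3626)² m ≈ 4.743e+12 m = 31.7 AU.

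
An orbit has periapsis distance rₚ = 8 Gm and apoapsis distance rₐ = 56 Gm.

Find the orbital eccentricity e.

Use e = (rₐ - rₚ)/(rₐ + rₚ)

Convert to SI: rₚ = 8 Gm = 8e+09 m; rₐ = 56 Gm = 5.6e+10 m.
e = (rₐ − rₚ) / (rₐ + rₚ).
e = (5.6e+10 − 8e+09) / (5.6e+10 + 8e+09) = 4.8e+10 / 6.4e+10 ≈ 0.75.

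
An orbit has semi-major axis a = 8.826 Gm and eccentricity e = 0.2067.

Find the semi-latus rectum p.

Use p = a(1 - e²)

Convert to SI: a = 8.826 Gm = 8.826e+09 m.
p = a (1 − e²).
p = 8.826e+09 · (1 − (0.2067)²) = 8.826e+09 · 0.957275 ≈ 8.449e+09 m = 8.449 Gm.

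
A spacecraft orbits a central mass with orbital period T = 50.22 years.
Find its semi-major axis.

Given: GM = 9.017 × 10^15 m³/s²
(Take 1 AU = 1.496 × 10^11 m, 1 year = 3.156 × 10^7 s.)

Convert to SI: T = 50.22 years = 1.58494e+09 s.
Invert Kepler's third law: a = (GM · T² / (4π²))^(1/3).
Substituting T = 1.58494e+09 s and GM = 9.017e+15 m³/s²:
a = (9.017e+15 · (1.58494e+09)² / (4π²))^(1/3) m
a ≈ 8.31e+10 m = 0.5555 AU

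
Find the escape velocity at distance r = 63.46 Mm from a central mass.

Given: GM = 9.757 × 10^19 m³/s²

Convert to SI: r = 63.46 Mm = 6.346e+07 m.
Escape velocity comes from setting total energy to zero: ½v² − GM/r = 0 ⇒ v_esc = √(2GM / r).
v_esc = √(2 · 9.757e+19 / 6.346e+07) m/s ≈ 1.754e+06 m/s = 1754 km/s.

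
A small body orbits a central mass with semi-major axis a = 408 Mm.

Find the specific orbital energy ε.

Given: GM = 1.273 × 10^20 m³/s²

Convert to SI: a = 408 Mm = 4.08e+08 m.
ε = −GM / (2a).
ε = −1.273e+20 / (2 · 4.08e+08) J/kg ≈ -1.56e+11 J/kg = -156 GJ/kg.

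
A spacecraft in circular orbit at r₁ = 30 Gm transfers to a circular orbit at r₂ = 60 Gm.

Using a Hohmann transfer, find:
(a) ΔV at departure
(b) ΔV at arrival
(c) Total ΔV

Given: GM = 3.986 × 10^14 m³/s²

Convert to SI: r₁ = 30 Gm = 3e+10 m; r₂ = 60 Gm = 6e+10 m.
Transfer semi-major axis: a_t = (r₁ + r₂)/2 = (3e+10 + 6e+10)/2 = 4.5e+10 m.
Circular speeds: v₁ = √(GM/r₁) = 115.268 m/s, v₂ = √(GM/r₂) = 81.5066 m/s.
Transfer speeds (vis-viva v² = GM(2/r − 1/a_t)): v₁ᵗ = 133.1 m/s, v₂ᵗ = 66.5499 m/s.
(a) ΔV₁ = |v₁ᵗ − v₁| ≈ 17.83 m/s = 17.83 m/s.
(b) ΔV₂ = |v₂ − v₂ᵗ| ≈ 14.96 m/s = 14.96 m/s.
(c) ΔV_total = ΔV₁ + ΔV₂ ≈ 32.79 m/s = 32.79 m/s.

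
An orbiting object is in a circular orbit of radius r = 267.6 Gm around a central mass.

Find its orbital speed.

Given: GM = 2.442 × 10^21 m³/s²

Convert to SI: r = 267.6 Gm = 2.676e+11 m.
For a circular orbit, gravity supplies the centripetal force, so v = √(GM / r).
v = √(2.442e+21 / 2.676e+11) m/s ≈ 9.553e+04 m/s = 95.53 km/s.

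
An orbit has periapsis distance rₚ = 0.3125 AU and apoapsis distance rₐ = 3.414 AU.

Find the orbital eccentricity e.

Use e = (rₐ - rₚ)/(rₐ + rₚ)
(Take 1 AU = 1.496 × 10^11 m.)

Convert to SI: rₚ = 0.3125 AU = 4.675e+10 m; rₐ = 3.414 AU = 5.10734e+11 m.
e = (rₐ − rₚ) / (rₐ + rₚ).
e = (5.10734e+11 − 4.675e+10) / (5.10734e+11 + 4.675e+10) = 4.63984e+11 / 5.57484e+11 ≈ 0.8323.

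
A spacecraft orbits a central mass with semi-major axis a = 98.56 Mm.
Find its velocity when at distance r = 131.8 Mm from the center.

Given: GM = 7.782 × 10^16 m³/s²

Convert to SI: a = 98.56 Mm = 9.856e+07 m; r = 131.8 Mm = 1.318e+08 m.
Vis-viva: v = √(GM · (2/r − 1/a)).
2/r − 1/a = 2/1.318e+08 − 1/9.856e+07 = 5.0284e-09 m⁻¹.
v = √(7.782e+16 · 5.0284e-09) m/s ≈ 1.978e+04 m/s = 19.78 km/s.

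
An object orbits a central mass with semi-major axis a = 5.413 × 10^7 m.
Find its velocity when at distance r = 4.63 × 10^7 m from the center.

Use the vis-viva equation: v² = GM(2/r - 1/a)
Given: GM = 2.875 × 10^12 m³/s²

Vis-viva: v = √(GM · (2/r − 1/a)).
2/r − 1/a = 2/4.63e+07 − 1/5.413e+07 = 2.47225e-08 m⁻¹.
v = √(2.875e+12 · 2.47225e-08) m/s ≈ 266.6 m/s = 266.6 m/s.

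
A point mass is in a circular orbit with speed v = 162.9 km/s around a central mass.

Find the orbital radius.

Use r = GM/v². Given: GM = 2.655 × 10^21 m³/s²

Convert to SI: v = 162.9 km/s = 162900 m/s.
For a circular orbit, v² = GM / r, so r = GM / v².
r = 2.655e+21 / (162900)² m ≈ 1.001e+11 m = 100.1 Gm.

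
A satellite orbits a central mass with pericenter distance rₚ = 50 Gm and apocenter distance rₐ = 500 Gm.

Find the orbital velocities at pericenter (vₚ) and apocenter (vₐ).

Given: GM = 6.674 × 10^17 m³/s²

Convert to SI: rₚ = 50 Gm = 5e+10 m; rₐ = 500 Gm = 5e+11 m.
Use the vis-viva equation v² = GM(2/r − 1/a) with a = (rₚ + rₐ)/2 = (5e+10 + 5e+11)/2 = 2.75e+11 m.
vₚ = √(GM · (2/rₚ − 1/a)) = √(6.674e+17 · (2/5e+10 − 1/2.75e+11)) m/s ≈ 4926 m/s = 4.926 km/s.
vₐ = √(GM · (2/rₐ − 1/a)) = √(6.674e+17 · (2/5e+11 − 1/2.75e+11)) m/s ≈ 492.6 m/s = 492.6 m/s.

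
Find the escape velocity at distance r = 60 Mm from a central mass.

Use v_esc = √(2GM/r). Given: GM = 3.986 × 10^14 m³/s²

Convert to SI: r = 60 Mm = 6e+07 m.
Escape velocity comes from setting total energy to zero: ½v² − GM/r = 0 ⇒ v_esc = √(2GM / r).
v_esc = √(2 · 3.986e+14 / 6e+07) m/s ≈ 3645 m/s = 3.645 km/s.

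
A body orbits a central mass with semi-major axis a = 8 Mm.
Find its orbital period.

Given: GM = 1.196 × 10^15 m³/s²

Convert to SI: a = 8 Mm = 8e+06 m.
Kepler's third law: T = 2π √(a³ / GM).
Substituting a = 8e+06 m and GM = 1.196e+15 m³/s²:
T = 2π √((8e+06)³ / 1.196e+15) s
T ≈ 4111 s = 1.142 hours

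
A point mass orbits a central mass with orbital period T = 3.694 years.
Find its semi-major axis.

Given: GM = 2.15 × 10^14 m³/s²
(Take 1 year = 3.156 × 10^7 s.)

Convert to SI: T = 3.694 years = 1.16583e+08 s.
Invert Kepler's third law: a = (GM · T² / (4π²))^(1/3).
Substituting T = 1.16583e+08 s and GM = 2.15e+14 m³/s²:
a = (2.15e+14 · (1.16583e+08)² / (4π²))^(1/3) m
a ≈ 4.199e+09 m = 4.199 × 10^9 m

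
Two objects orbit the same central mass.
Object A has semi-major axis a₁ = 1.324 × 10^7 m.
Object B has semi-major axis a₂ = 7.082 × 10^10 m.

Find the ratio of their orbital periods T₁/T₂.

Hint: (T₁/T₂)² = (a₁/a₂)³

From Kepler's third law, (T₁/T₂)² = (a₁/a₂)³, so T₁/T₂ = (a₁/a₂)^(3/2).
a₁/a₂ = 1.324e+07 / 7.082e+10 = 0.000186953.
T₁/T₂ = (0.000186953)^(3/2) ≈ 2.556e-06.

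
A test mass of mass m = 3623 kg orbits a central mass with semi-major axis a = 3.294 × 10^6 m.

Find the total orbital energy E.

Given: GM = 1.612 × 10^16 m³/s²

E = −GMm / (2a).
E = −1.612e+16 · 3623 / (2 · 3.294e+06) J ≈ -8.865e+12 J = -8.865 TJ.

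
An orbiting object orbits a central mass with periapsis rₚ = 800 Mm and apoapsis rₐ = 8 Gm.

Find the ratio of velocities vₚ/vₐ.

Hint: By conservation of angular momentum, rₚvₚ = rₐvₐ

Convert to SI: rₚ = 800 Mm = 8e+08 m; rₐ = 8 Gm = 8e+09 m.
Conservation of angular momentum gives rₚvₚ = rₐvₐ, so vₚ/vₐ = rₐ/rₚ.
vₚ/vₐ = 8e+09 / 8e+08 ≈ 10.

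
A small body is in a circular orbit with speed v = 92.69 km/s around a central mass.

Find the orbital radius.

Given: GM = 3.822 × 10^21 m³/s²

Convert to SI: v = 92.69 km/s = 92690 m/s.
For a circular orbit, v² = GM / r, so r = GM / v².
r = 3.822e+21 / (92690)² m ≈ 4.449e+11 m = 444.9 Gm.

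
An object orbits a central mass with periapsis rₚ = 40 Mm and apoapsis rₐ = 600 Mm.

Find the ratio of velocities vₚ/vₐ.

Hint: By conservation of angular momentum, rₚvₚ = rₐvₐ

Convert to SI: rₚ = 40 Mm = 4e+07 m; rₐ = 600 Mm = 6e+08 m.
Conservation of angular momentum gives rₚvₚ = rₐvₐ, so vₚ/vₐ = rₐ/rₚ.
vₚ/vₐ = 6e+08 / 4e+07 ≈ 15.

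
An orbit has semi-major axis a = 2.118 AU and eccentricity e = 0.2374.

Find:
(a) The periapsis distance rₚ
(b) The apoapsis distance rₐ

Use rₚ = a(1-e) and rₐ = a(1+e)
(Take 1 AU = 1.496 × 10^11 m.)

Convert to SI: a = 2.118 AU = 3.16853e+11 m.
(a) rₚ = a(1 − e) = 3.16853e+11 · (1 − 0.2374) = 3.16853e+11 · 0.7626 ≈ 2.416e+11 m = 1.615 AU.
(b) rₐ = a(1 + e) = 3.16853e+11 · (1 + 0.2374) = 3.16853e+11 · 1.2374 ≈ 3.921e+11 m = 2.621 AU.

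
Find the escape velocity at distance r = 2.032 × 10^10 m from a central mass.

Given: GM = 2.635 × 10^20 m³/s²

Escape velocity comes from setting total energy to zero: ½v² − GM/r = 0 ⇒ v_esc = √(2GM / r).
v_esc = √(2 · 2.635e+20 / 2.032e+10) m/s ≈ 1.61e+05 m/s = 161 km/s.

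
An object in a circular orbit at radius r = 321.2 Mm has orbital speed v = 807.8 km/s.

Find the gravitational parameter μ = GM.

Convert to SI: r = 321.2 Mm = 3.212e+08 m; v = 807.8 km/s = 807800 m/s.
For a circular orbit v² = GM/r, so GM = v² · r.
GM = (807800)² · 3.212e+08 m³/s² ≈ 2.096e+20 m³/s² = 2.096 × 10^20 m³/s².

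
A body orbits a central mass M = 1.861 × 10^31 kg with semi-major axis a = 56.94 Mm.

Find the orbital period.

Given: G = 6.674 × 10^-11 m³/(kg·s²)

Convert to SI: a = 56.94 Mm = 5.694e+07 m.
GM = G · M = 6.674e-11 · 1.861e+31 = 1.24203e+21 m³/s².
Kepler's third law: T = 2π √(a³ / GM).
Substituting a = 5.694e+07 m and GM = 1.24203e+21 m³/s²:
T = 2π √((5.694e+07)³ / 1.24203e+21) s
T ≈ 76.6 s = 1.277 minutes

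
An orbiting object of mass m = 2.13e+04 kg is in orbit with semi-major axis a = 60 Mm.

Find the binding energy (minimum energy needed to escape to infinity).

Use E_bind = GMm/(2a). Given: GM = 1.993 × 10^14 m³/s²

Convert to SI: a = 60 Mm = 6e+07 m.
Total orbital energy is E = −GMm/(2a); binding energy is E_bind = −E = GMm/(2a).
E_bind = 1.993e+14 · 2.13e+04 / (2 · 6e+07) J ≈ 3.538e+10 J = 35.38 GJ.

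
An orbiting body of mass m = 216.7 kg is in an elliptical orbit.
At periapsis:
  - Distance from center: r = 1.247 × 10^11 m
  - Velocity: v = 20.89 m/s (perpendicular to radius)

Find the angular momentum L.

Since v is perpendicular to r, L = m · v · r.
L = 216.7 · 20.89 · 1.247e+11 kg·m²/s ≈ 5.645e+14 kg·m²/s.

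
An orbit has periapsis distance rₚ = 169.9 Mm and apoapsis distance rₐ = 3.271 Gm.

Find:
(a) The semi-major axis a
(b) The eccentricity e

Convert to SI: rₚ = 169.9 Mm = 1.699e+08 m; rₐ = 3.271 Gm = 3.271e+09 m.
(a) a = (rₚ + rₐ) / 2 = (1.699e+08 + 3.271e+09) / 2 ≈ 1.72e+09 m = 1.72 Gm.
(b) e = (rₐ − rₚ) / (rₐ + rₚ) = (3.271e+09 − 1.699e+08) / (3.271e+09 + 1.699e+08) ≈ 0.9012.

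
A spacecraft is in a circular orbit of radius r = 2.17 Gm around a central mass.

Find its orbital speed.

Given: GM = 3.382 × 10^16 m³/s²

Convert to SI: r = 2.17 Gm = 2.17e+09 m.
For a circular orbit, gravity supplies the centripetal force, so v = √(GM / r).
v = √(3.382e+16 / 2.17e+09) m/s ≈ 3948 m/s = 3.948 km/s.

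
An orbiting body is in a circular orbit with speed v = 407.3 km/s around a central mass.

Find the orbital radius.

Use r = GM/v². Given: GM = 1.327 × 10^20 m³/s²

Convert to SI: v = 407.3 km/s = 407300 m/s.
For a circular orbit, v² = GM / r, so r = GM / v².
r = 1.327e+20 / (407300)² m ≈ 7.999e+08 m = 799.9 Mm.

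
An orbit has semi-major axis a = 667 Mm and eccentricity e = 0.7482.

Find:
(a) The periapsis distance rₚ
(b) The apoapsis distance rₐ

Convert to SI: a = 667 Mm = 6.67e+08 m.
(a) rₚ = a(1 − e) = 6.67e+08 · (1 − 0.7482) = 6.67e+08 · 0.2518 ≈ 1.68e+08 m = 168 Mm.
(b) rₐ = a(1 + e) = 6.67e+08 · (1 + 0.7482) = 6.67e+08 · 1.7482 ≈ 1.166e+09 m = 1.166 Gm.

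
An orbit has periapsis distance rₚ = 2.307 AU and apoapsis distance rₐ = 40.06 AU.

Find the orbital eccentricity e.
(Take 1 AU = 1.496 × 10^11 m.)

Convert to SI: rₚ = 2.307 AU = 3.45127e+11 m; rₐ = 40.06 AU = 5.99298e+12 m.
e = (rₐ − rₚ) / (rₐ + rₚ).
e = (5.99298e+12 − 3.45127e+11) / (5.99298e+12 + 3.45127e+11) = 5.64785e+12 / 6.3381e+12 ≈ 0.8911.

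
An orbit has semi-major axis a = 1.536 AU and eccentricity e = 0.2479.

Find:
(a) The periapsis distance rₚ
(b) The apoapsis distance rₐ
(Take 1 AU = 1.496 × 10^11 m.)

Convert to SI: a = 1.536 AU = 2.29786e+11 m.
(a) rₚ = a(1 − e) = 2.29786e+11 · (1 − 0.2479) = 2.29786e+11 · 0.7521 ≈ 1.728e+11 m = 1.155 AU.
(b) rₐ = a(1 + e) = 2.29786e+11 · (1 + 0.2479) = 2.29786e+11 · 1.2479 ≈ 2.867e+11 m = 1.917 AU.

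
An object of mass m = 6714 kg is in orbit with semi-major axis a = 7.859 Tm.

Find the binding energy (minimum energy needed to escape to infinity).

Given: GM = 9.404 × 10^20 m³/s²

Convert to SI: a = 7.859 Tm = 7.859e+12 m.
Total orbital energy is E = −GMm/(2a); binding energy is E_bind = −E = GMm/(2a).
E_bind = 9.404e+20 · 6714 / (2 · 7.859e+12) J ≈ 4.017e+11 J = 401.7 GJ.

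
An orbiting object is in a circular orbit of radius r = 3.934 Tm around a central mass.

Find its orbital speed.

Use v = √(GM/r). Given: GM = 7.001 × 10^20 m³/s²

Convert to SI: r = 3.934 Tm = 3.934e+12 m.
For a circular orbit, gravity supplies the centripetal force, so v = √(GM / r).
v = √(7.001e+20 / 3.934e+12) m/s ≈ 1.334e+04 m/s = 13.34 km/s.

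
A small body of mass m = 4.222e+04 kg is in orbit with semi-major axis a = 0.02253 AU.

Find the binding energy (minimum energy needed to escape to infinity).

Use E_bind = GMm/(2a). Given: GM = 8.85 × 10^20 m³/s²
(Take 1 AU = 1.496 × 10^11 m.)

Convert to SI: a = 0.02253 AU = 3.37049e+09 m.
Total orbital energy is E = −GMm/(2a); binding energy is E_bind = −E = GMm/(2a).
E_bind = 8.85e+20 · 4.222e+04 / (2 · 3.37049e+09) J ≈ 5.543e+15 J = 5.543 PJ.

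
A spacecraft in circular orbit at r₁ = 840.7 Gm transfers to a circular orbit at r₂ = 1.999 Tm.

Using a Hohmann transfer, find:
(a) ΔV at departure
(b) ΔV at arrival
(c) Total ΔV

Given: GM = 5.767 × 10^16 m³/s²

Convert to SI: r₁ = 840.7 Gm = 8.407e+11 m; r₂ = 1.999 Tm = 1.999e+12 m.
Transfer semi-major axis: a_t = (r₁ + r₂)/2 = (8.407e+11 + 1.999e+12)/2 = 1.41985e+12 m.
Circular speeds: v₁ = √(GM/r₁) = 261.911 m/s, v₂ = √(GM/r₂) = 169.851 m/s.
Transfer speeds (vis-viva v² = GM(2/r − 1/a_t)): v₁ᵗ = 310.77 m/s, v₂ᵗ = 130.698 m/s.
(a) ΔV₁ = |v₁ᵗ − v₁| ≈ 48.86 m/s = 48.86 m/s.
(b) ΔV₂ = |v₂ − v₂ᵗ| ≈ 39.15 m/s = 39.15 m/s.
(c) ΔV_total = ΔV₁ + ΔV₂ ≈ 88.01 m/s = 88.01 m/s.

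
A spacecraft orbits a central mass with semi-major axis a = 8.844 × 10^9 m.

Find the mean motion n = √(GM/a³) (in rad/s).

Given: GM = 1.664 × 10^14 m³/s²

n = √(GM / a³).
n = √(1.664e+14 / (8.844e+09)³) rad/s ≈ 1.551e-08 rad/s.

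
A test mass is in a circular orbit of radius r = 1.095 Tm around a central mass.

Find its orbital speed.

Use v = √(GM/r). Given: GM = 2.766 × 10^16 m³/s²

Convert to SI: r = 1.095 Tm = 1.095e+12 m.
For a circular orbit, gravity supplies the centripetal force, so v = √(GM / r).
v = √(2.766e+16 / 1.095e+12) m/s ≈ 158.9 m/s = 158.9 m/s.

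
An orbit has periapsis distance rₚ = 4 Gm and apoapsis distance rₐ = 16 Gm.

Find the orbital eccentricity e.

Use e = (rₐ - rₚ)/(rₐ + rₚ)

Convert to SI: rₚ = 4 Gm = 4e+09 m; rₐ = 16 Gm = 1.6e+10 m.
e = (rₐ − rₚ) / (rₐ + rₚ).
e = (1.6e+10 − 4e+09) / (1.6e+10 + 4e+09) = 1.2e+10 / 2e+10 ≈ 0.6.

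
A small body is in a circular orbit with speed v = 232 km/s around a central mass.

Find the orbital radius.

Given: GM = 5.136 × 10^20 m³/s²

Convert to SI: v = 232 km/s = 232000 m/s.
For a circular orbit, v² = GM / r, so r = GM / v².
r = 5.136e+20 / (232000)² m ≈ 9.542e+09 m = 9.542 Gm.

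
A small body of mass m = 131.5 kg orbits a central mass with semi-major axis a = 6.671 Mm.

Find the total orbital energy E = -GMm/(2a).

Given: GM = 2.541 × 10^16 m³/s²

Convert to SI: a = 6.671 Mm = 6.671e+06 m.
E = −GMm / (2a).
E = −2.541e+16 · 131.5 / (2 · 6.671e+06) J ≈ -2.504e+11 J = -250.4 GJ.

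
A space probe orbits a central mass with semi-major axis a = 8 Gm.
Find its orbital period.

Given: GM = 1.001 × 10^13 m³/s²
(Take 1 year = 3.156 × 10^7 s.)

Convert to SI: a = 8 Gm = 8e+09 m.
Kepler's third law: T = 2π √(a³ / GM).
Substituting a = 8e+09 m and GM = 1.001e+13 m³/s²:
T = 2π √((8e+09)³ / 1.001e+13) s
T ≈ 1.421e+09 s = 45.03 years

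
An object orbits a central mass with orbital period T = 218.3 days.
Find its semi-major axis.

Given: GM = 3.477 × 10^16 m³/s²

Convert to SI: T = 218.3 days = 1.88611e+07 s.
Invert Kepler's third law: a = (GM · T² / (4π²))^(1/3).
Substituting T = 1.88611e+07 s and GM = 3.477e+16 m³/s²:
a = (3.477e+16 · (1.88611e+07)² / (4π²))^(1/3) m
a ≈ 6.792e+09 m = 6.792 Gm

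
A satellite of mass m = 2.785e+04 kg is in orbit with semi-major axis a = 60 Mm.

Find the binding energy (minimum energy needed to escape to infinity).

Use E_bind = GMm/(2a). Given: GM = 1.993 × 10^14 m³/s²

Convert to SI: a = 60 Mm = 6e+07 m.
Total orbital energy is E = −GMm/(2a); binding energy is E_bind = −E = GMm/(2a).
E_bind = 1.993e+14 · 2.785e+04 / (2 · 6e+07) J ≈ 4.625e+10 J = 46.25 GJ.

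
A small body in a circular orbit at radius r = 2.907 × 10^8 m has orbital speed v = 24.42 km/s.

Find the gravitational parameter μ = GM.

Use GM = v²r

Convert to SI: v = 24.42 km/s = 24420 m/s.
For a circular orbit v² = GM/r, so GM = v² · r.
GM = (24420)² · 2.907e+08 m³/s² ≈ 1.734e+17 m³/s² = 1.734 × 10^17 m³/s².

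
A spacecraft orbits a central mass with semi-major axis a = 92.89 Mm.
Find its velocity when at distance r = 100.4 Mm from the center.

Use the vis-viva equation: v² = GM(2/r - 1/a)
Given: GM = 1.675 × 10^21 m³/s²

Convert to SI: a = 92.89 Mm = 9.289e+07 m; r = 100.4 Mm = 1.004e+08 m.
Vis-viva: v = √(GM · (2/r − 1/a)).
2/r − 1/a = 2/1.004e+08 − 1/9.289e+07 = 9.1549e-09 m⁻¹.
v = √(1.675e+21 · 9.1549e-09) m/s ≈ 3.916e+06 m/s = 3916 km/s.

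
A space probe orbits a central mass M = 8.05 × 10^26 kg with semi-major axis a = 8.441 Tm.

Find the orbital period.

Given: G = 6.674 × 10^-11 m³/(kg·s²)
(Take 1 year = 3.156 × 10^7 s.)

Convert to SI: a = 8.441 Tm = 8.441e+12 m.
GM = G · M = 6.674e-11 · 8.05e+26 = 5.37257e+16 m³/s².
Kepler's third law: T = 2π √(a³ / GM).
Substituting a = 8.441e+12 m and GM = 5.37257e+16 m³/s²:
T = 2π √((8.441e+12)³ / 5.37257e+16) s
T ≈ 6.648e+11 s = 2.106e+04 years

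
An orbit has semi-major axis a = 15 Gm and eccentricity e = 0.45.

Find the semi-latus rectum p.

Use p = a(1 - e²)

Convert to SI: a = 15 Gm = 1.5e+10 m.
p = a (1 − e²).
p = 1.5e+10 · (1 − (0.45)²) = 1.5e+10 · 0.7975 ≈ 1.196e+10 m = 11.96 Gm.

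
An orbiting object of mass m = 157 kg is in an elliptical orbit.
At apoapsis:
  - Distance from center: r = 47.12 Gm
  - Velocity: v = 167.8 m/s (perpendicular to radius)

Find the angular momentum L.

Convert to SI: r = 47.12 Gm = 4.712e+10 m.
Since v is perpendicular to r, L = m · v · r.
L = 157 · 167.8 · 4.712e+10 kg·m²/s ≈ 1.241e+15 kg·m²/s.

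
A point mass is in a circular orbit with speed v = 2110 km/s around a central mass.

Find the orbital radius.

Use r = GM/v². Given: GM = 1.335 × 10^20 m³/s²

Convert to SI: v = 2110 km/s = 2.11e+06 m/s.
For a circular orbit, v² = GM / r, so r = GM / v².
r = 1.335e+20 / (2.11e+06)² m ≈ 2.999e+07 m = 29.99 Mm.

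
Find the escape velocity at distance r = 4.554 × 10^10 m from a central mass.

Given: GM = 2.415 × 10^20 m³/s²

Escape velocity comes from setting total energy to zero: ½v² − GM/r = 0 ⇒ v_esc = √(2GM / r).
v_esc = √(2 · 2.415e+20 / 4.554e+10) m/s ≈ 1.03e+05 m/s = 103 km/s.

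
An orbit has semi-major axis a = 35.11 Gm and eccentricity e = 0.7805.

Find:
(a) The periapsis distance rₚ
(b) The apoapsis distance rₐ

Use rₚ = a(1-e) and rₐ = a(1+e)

Convert to SI: a = 35.11 Gm = 3.511e+10 m.
(a) rₚ = a(1 − e) = 3.511e+10 · (1 − 0.7805) = 3.511e+10 · 0.2195 ≈ 7.707e+09 m = 7.707 Gm.
(b) rₐ = a(1 + e) = 3.511e+10 · (1 + 0.7805) = 3.511e+10 · 1.7805 ≈ 6.251e+10 m = 62.51 Gm.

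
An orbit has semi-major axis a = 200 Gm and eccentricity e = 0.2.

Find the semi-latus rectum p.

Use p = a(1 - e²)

Convert to SI: a = 200 Gm = 2e+11 m.
p = a (1 − e²).
p = 2e+11 · (1 − (0.2)²) = 2e+11 · 0.96 ≈ 1.92e+11 m = 192 Gm.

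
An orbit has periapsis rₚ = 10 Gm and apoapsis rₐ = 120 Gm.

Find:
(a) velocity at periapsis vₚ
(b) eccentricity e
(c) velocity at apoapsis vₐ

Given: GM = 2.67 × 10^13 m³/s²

Convert to SI: rₚ = 10 Gm = 1e+10 m; rₐ = 120 Gm = 1.2e+11 m.
(a) With a = (rₚ + rₐ)/2 = 6.5e+10 m, vₚ = √(GM (2/rₚ − 1/a)) = √(2.67e+13 · (2/1e+10 − 1/6.5e+10)) m/s ≈ 70.21 m/s
(b) e = (rₐ − rₚ)/(rₐ + rₚ) = (1.2e+11 − 1e+10)/(1.2e+11 + 1e+10) ≈ 0.8462
(c) With a = (rₚ + rₐ)/2 = 6.5e+10 m, vₐ = √(GM (2/rₐ − 1/a)) = √(2.67e+13 · (2/1.2e+11 − 1/6.5e+10)) m/s ≈ 5.851 m/s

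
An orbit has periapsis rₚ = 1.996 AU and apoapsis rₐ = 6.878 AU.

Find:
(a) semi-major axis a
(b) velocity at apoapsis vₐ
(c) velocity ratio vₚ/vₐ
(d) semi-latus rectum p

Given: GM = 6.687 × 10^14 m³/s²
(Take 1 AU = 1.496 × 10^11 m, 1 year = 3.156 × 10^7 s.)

Convert to SI: rₚ = 1.996 AU = 2.98602e+11 m; rₐ = 6.878 AU = 1.02895e+12 m.
(a) a = (rₚ + rₐ)/2 = (2.98602e+11 + 1.02895e+12)/2 ≈ 6.638e+11 m
(b) With a = (rₚ + rₐ)/2 = 6.63775e+11 m, vₐ = √(GM (2/rₐ − 1/a)) = √(6.687e+14 · (2/1.02895e+12 − 1/6.63775e+11)) m/s ≈ 17.1 m/s
(c) Conservation of angular momentum (rₚvₚ = rₐvₐ) gives vₚ/vₐ = rₐ/rₚ = 1.02895e+12/2.98602e+11 ≈ 3.446
(d) From a = (rₚ + rₐ)/2 = 6.63775e+11 m and e = (rₐ − rₚ)/(rₐ + rₚ) = 0.550146, p = a(1 − e²) = 6.63775e+11 · (1 − (0.550146)²) ≈ 4.629e+11 m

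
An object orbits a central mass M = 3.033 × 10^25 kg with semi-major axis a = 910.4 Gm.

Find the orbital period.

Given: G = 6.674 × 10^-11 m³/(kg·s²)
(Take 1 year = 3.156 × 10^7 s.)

Convert to SI: a = 910.4 Gm = 9.104e+11 m.
GM = G · M = 6.674e-11 · 3.033e+25 = 2.02422e+15 m³/s².
Kepler's third law: T = 2π √(a³ / GM).
Substituting a = 9.104e+11 m and GM = 2.02422e+15 m³/s²:
T = 2π √((9.104e+11)³ / 2.02422e+15) s
T ≈ 1.213e+11 s = 3844 years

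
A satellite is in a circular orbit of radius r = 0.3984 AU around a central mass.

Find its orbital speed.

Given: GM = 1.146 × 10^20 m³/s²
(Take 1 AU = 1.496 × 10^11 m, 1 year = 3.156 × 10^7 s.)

Convert to SI: r = 0.3984 AU = 5.96006e+10 m.
For a circular orbit, gravity supplies the centripetal force, so v = √(GM / r).
v = √(1.146e+20 / 5.96006e+10) m/s ≈ 4.385e+04 m/s = 9.251 AU/year.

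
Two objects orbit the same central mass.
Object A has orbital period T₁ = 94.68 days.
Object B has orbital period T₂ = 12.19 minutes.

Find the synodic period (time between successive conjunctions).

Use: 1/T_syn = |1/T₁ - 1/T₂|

Convert to SI: T₁ = 94.68 days = 8.18035e+06 s; T₂ = 12.19 minutes = 731.4 s.
T_syn = |T₁ · T₂ / (T₁ − T₂)|.
T_syn = |8.18035e+06 · 731.4 / (8.18035e+06 − 731.4)| s ≈ 731.5 s = 12.19 minutes.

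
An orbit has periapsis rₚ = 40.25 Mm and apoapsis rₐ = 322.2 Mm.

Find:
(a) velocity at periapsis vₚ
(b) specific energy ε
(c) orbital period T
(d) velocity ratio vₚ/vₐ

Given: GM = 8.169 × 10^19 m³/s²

Convert to SI: rₚ = 40.25 Mm = 4.025e+07 m; rₐ = 322.2 Mm = 3.222e+08 m.
(a) With a = (rₚ + rₐ)/2 = 1.81225e+08 m, vₚ = √(GM (2/rₚ − 1/a)) = √(8.169e+19 · (2/4.025e+07 − 1/1.81225e+08)) m/s ≈ 1.9e+06 m/s
(b) With a = (rₚ + rₐ)/2 = 1.81225e+08 m, ε = −GM/(2a) = −8.169e+19/(2 · 1.81225e+08) J/kg ≈ -2.254e+11 J/kg
(c) With a = (rₚ + rₐ)/2 = 1.81225e+08 m, T = 2π √(a³/GM) = 2π √((1.81225e+08)³/8.169e+19) s ≈ 1696 s
(d) Conservation of angular momentum (rₚvₚ = rₐvₐ) gives vₚ/vₐ = rₐ/rₚ = 3.222e+08/4.025e+07 ≈ 8.005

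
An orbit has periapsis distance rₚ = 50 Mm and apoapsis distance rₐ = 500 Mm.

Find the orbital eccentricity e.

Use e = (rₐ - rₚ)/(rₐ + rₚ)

Convert to SI: rₚ = 50 Mm = 5e+07 m; rₐ = 500 Mm = 5e+08 m.
e = (rₐ − rₚ) / (rₐ + rₚ).
e = (5e+08 − 5e+07) / (5e+08 + 5e+07) = 4.5e+08 / 5.5e+08 ≈ 0.8182.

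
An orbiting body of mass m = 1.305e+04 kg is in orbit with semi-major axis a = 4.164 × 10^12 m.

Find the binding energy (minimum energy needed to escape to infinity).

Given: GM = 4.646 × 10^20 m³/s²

Total orbital energy is E = −GMm/(2a); binding energy is E_bind = −E = GMm/(2a).
E_bind = 4.646e+20 · 1.305e+04 / (2 · 4.164e+12) J ≈ 7.28e+11 J = 728 GJ.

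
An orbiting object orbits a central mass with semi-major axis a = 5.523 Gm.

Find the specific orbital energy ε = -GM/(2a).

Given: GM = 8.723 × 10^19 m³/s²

Convert to SI: a = 5.523 Gm = 5.523e+09 m.
ε = −GM / (2a).
ε = −8.723e+19 / (2 · 5.523e+09) J/kg ≈ -7.897e+09 J/kg = -7.897 GJ/kg.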